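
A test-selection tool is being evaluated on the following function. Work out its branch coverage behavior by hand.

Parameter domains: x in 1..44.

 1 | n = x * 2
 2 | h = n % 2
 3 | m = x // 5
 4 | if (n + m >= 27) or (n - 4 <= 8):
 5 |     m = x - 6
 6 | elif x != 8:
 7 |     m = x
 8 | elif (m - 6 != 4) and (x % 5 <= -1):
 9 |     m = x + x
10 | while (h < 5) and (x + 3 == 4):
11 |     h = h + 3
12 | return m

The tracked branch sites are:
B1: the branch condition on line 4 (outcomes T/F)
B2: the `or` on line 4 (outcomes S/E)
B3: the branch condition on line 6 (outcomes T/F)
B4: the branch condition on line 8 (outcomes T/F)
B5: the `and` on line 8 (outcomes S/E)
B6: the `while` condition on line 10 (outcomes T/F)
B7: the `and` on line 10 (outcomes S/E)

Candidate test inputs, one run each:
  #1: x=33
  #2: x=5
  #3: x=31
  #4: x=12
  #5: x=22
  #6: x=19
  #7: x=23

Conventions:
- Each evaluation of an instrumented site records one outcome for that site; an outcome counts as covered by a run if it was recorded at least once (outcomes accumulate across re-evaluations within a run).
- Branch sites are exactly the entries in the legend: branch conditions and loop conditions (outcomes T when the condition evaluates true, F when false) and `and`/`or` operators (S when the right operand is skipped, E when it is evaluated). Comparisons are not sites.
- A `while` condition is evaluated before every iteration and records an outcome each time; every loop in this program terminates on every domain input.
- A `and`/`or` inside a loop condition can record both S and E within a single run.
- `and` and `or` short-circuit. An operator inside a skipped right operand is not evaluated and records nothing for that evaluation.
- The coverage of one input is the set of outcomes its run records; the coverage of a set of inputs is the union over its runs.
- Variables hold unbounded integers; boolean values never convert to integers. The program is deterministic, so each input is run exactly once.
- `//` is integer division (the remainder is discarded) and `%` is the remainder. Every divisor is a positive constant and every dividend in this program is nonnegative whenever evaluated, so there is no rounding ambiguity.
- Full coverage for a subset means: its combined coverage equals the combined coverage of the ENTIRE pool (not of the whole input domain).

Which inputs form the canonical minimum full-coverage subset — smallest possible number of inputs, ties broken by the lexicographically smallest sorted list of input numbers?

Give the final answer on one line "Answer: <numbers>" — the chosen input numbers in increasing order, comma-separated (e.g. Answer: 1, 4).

input #1, x=33: outcomes B1=T, B2=S, B6=F, B7=E
input #2, x=5: outcomes B1=T, B2=E, B6=F, B7=E
input #3, x=31: outcomes B1=T, B2=S, B6=F, B7=E
input #4, x=12: outcomes B1=F, B2=E, B3=T, B6=F, B7=E
input #5, x=22: outcomes B1=T, B2=S, B6=F, B7=E
input #6, x=19: outcomes B1=T, B2=S, B6=F, B7=E
input #7, x=23: outcomes B1=T, B2=S, B6=F, B7=E
union over all inputs: B1=T, B1=F, B2=S, B2=E, B3=T, B6=F, B7=E (7 outcomes)
every size-1 subset falls short of the 7 outcomes (best: 5/7)
at size 2, {1, 4} reaches all 7 outcomes; every lexicographically earlier size-2 subset fails

Answer: 1, 4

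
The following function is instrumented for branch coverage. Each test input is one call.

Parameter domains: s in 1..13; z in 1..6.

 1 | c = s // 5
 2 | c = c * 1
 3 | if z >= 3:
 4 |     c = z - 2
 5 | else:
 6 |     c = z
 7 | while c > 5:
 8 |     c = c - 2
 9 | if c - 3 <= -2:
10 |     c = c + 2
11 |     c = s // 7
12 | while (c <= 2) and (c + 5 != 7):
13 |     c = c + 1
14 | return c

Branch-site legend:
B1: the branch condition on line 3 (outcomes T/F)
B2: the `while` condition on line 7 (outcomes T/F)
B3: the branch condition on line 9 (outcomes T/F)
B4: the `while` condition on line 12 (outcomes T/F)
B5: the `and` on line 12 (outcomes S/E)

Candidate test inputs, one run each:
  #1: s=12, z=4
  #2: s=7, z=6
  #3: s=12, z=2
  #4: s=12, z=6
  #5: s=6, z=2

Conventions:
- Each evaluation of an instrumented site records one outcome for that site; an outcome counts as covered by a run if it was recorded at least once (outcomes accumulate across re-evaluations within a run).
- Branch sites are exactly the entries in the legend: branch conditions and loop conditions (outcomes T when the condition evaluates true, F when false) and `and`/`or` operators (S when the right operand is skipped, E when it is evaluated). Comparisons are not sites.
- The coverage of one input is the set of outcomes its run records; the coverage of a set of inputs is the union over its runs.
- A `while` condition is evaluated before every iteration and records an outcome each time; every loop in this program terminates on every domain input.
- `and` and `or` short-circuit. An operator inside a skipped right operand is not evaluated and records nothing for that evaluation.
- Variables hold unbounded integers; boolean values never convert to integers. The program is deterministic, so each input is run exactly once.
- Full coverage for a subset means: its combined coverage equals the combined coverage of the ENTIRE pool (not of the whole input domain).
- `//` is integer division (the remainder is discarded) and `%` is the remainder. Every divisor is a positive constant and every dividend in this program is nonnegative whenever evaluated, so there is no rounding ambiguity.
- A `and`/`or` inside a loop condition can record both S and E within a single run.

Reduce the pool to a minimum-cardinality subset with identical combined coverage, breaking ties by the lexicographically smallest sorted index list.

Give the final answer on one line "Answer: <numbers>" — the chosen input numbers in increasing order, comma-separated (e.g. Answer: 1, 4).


run #1 (s=12, z=4) records B1=T, B2=F, B3=F, B4=F, B5=E
run #2 (s=7, z=6) records B1=T, B2=F, B3=F, B4=F, B5=S
run #3 (s=12, z=2) records B1=F, B2=F, B3=F, B4=F, B5=E
run #4 (s=12, z=6) records B1=T, B2=F, B3=F, B4=F, B5=S
run #5 (s=6, z=2) records B1=F, B2=F, B3=F, B4=F, B5=E
the full pool covers 7 outcomes: B1=T, B1=F, B2=F, B3=F, B4=F, B5=S, B5=E
size 1 is not enough: best union over all size-1 subsets is 5/7
the canonical winner is {2, 3}: size 2, full 7-outcome coverage, earliest index list among size-2 covers
Answer: 2, 3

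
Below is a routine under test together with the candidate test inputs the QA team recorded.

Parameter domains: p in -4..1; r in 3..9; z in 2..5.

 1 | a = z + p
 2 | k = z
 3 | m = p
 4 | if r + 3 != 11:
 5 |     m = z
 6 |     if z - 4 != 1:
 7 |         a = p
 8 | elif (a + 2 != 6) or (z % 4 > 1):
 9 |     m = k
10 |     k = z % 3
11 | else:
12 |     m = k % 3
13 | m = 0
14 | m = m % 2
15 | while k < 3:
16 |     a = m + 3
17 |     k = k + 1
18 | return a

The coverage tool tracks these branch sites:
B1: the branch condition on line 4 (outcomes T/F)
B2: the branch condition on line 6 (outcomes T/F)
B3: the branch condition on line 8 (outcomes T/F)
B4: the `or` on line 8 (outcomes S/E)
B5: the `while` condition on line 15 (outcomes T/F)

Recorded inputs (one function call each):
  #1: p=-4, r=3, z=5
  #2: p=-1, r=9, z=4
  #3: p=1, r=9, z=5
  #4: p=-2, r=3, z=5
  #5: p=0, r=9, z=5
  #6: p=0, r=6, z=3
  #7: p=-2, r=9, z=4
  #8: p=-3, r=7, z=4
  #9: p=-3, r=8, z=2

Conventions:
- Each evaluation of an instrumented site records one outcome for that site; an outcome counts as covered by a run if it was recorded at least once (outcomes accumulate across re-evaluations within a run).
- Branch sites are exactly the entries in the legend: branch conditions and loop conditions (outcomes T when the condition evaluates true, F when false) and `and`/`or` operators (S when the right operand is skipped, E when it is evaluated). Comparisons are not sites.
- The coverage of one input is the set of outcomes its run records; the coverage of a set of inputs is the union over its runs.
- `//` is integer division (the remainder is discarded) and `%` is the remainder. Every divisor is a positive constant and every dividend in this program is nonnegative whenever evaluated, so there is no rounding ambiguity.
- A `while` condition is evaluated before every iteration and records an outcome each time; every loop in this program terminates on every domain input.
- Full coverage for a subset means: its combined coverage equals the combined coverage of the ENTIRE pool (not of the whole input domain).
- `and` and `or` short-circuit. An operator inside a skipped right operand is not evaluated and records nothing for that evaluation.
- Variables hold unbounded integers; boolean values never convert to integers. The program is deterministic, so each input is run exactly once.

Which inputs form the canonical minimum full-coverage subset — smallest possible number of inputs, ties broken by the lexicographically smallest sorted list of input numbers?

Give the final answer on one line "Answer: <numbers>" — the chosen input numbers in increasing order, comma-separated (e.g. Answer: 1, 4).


run #1 (p=-4, r=3, z=5) runs B1->T, B2->F, B5->F; records B1=T, B2=F, B5=F
run #2 (p=-1, r=9, z=4) runs B1->T, B2->T, B5->F; records B1=T, B2=T, B5=F
run #3 (p=1, r=9, z=5) runs B1->T, B2->F, B5->F; records B1=T, B2=F, B5=F
run #4 (p=-2, r=3, z=5) runs B1->T, B2->F, B5->F; records B1=T, B2=F, B5=F
run #5 (p=0, r=9, z=5) runs B1->T, B2->F, B5->F; records B1=T, B2=F, B5=F
run #6 (p=0, r=6, z=3) runs B1->T, B2->T, B5->F; records B1=T, B2=T, B5=F
run #7 (p=-2, r=9, z=4) runs B1->T, B2->T, B5->F; records B1=T, B2=T, B5=F
run #8 (p=-3, r=7, z=4) runs B1->T, B2->T, B5->F; records B1=T, B2=T, B5=F
run #9 (p=-3, r=8, z=2) runs B1->F, B4->S, B3->T, B5->T, B5->F; records B1=F, B3=T, B4=S, B5=T, B5=F
together the pool reaches 8 outcomes: B1=T, B1=F, B2=T, B2=F, B3=T, B4=S, B5=T, B5=F
every size-1 subset falls short of the 8 outcomes (best: 5/8)
every size-2 subset falls short of the 8 outcomes (best: 7/8)
size 3: inputs {1, 2, 9} cover all 8 outcomes, and no lexicographically smaller subset of this size does
Answer: 1, 2, 9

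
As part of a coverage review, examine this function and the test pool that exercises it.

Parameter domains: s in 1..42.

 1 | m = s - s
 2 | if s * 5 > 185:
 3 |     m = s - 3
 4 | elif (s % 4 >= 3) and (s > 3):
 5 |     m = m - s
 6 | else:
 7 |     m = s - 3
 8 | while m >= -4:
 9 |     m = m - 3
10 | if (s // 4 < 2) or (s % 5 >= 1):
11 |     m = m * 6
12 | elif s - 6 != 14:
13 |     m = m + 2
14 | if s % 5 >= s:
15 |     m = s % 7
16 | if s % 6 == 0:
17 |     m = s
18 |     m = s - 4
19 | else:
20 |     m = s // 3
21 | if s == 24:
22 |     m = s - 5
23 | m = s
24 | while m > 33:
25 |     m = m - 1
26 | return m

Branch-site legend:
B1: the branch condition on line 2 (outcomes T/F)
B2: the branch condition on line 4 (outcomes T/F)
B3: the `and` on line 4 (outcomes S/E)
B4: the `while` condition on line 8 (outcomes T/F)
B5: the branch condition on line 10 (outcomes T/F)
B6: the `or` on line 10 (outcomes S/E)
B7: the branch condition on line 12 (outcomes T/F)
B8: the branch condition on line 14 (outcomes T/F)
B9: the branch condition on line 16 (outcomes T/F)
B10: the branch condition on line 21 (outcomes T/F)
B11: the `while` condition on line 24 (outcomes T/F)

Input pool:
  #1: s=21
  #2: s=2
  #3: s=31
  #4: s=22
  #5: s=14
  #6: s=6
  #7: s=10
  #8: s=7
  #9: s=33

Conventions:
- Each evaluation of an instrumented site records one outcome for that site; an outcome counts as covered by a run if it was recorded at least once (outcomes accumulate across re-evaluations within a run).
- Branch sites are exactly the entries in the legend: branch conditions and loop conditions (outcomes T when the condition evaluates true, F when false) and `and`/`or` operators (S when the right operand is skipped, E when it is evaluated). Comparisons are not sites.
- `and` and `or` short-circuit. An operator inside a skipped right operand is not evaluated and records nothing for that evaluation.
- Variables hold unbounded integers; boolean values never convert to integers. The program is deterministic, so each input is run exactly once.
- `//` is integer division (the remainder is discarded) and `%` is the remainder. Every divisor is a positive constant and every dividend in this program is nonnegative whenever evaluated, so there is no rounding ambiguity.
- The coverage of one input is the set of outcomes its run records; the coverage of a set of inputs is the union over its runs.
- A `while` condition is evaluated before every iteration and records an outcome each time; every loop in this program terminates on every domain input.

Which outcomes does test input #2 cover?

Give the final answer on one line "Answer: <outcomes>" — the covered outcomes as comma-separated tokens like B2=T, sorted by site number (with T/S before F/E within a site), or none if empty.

Running input #2 (s=2), event by event:
  B1->F, B3->S, B2->F, B4->T, B4->T, B4->F, B6->S, B5->T, B8->T, B9->F
  B10->F, B11->F
collecting distinct outcomes: B1=F, B2=F, B3=S, B4=T, B4=F, B5=T, B6=S, B8=T, B9=F, B10=F, B11=F

Answer: B1=F, B2=F, B3=S, B4=T, B4=F, B5=T, B6=S, B8=T, B9=F, B10=F, B11=F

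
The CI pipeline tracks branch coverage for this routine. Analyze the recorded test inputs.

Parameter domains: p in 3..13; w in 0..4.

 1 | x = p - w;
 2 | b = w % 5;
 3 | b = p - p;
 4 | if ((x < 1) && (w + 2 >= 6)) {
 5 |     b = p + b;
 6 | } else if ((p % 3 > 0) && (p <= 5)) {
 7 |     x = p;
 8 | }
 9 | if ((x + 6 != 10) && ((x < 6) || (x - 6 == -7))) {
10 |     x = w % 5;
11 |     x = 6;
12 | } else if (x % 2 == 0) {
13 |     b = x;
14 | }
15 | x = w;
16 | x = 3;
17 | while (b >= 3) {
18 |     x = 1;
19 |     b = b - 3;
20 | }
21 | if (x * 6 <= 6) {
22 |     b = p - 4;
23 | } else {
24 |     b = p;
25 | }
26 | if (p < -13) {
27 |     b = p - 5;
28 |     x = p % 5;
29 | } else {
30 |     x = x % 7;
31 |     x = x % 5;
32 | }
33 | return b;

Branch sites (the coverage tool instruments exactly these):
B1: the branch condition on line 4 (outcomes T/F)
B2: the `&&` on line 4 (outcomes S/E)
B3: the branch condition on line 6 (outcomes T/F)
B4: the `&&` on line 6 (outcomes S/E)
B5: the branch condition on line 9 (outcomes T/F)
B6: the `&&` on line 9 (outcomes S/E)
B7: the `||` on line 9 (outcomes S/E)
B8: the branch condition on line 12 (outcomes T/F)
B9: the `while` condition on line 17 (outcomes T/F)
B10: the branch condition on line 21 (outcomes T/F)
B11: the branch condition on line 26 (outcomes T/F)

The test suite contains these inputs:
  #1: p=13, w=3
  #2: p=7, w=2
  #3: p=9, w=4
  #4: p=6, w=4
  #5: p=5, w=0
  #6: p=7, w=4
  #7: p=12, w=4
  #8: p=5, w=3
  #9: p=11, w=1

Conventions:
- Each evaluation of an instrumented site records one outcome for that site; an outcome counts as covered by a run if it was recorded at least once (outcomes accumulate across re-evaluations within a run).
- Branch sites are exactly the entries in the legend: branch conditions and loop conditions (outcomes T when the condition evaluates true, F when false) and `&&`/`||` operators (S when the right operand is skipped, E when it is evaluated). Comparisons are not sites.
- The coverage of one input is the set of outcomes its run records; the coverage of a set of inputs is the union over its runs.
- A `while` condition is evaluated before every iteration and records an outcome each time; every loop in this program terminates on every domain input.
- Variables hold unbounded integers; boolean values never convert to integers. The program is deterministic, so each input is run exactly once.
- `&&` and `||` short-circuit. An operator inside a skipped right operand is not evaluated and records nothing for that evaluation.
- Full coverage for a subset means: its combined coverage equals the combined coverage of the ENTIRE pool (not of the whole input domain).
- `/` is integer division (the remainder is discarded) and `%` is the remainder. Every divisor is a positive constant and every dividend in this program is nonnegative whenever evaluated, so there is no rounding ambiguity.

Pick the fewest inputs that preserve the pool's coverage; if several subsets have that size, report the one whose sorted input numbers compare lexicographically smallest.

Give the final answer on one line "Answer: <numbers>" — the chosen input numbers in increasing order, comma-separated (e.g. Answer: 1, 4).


#1 (p=13, w=3) -> covered: B1=F, B2=S, B3=F, B4=E, B5=F, B6=E, B7=E, B8=T, B9=T, B9=F, B10=T, B11=F
#2 (p=7, w=2) -> covered: B1=F, B2=S, B3=F, B4=E, B5=T, B6=E, B7=S, B9=F, B10=F, B11=F
#3 (p=9, w=4) -> covered: B1=F, B2=S, B3=F, B4=S, B5=T, B6=E, B7=S, B9=F, B10=F, B11=F
#4 (p=6, w=4) -> covered: B1=F, B2=S, B3=F, B4=S, B5=T, B6=E, B7=S, B9=F, B10=F, B11=F
#5 (p=5, w=0) -> covered: B1=F, B2=S, B3=T, B4=E, B5=T, B6=E, B7=S, B9=F, B10=F, B11=F
#6 (p=7, w=4) -> covered: B1=F, B2=S, B3=F, B4=E, B5=T, B6=E, B7=S, B9=F, B10=F, B11=F
#7 (p=12, w=4) -> covered: B1=F, B2=S, B3=F, B4=S, B5=F, B6=E, B7=E, B8=T, B9=T, B9=F, B10=T, B11=F
#8 (p=5, w=3) -> covered: B1=F, B2=S, B3=T, B4=E, B5=T, B6=E, B7=S, B9=F, B10=F, B11=F
#9 (p=11, w=1) -> covered: B1=F, B2=S, B3=F, B4=E, B5=F, B6=E, B7=E, B8=T, B9=T, B9=F, B10=T, B11=F
the full pool covers 17 outcomes: B1=F, B2=S, B3=T, B3=F, B4=S, B4=E, B5=T, B5=F, B6=E, B7=S, B7=E, B8=T, B9=T, B9=F, B10=T, B10=F, B11=F
checked all size-1 subsets: none covers 17 outcomes (max 12/17)
size 2: inputs {5, 7} cover all 17 outcomes, and no lexicographically smaller subset of this size does
Answer: 5, 7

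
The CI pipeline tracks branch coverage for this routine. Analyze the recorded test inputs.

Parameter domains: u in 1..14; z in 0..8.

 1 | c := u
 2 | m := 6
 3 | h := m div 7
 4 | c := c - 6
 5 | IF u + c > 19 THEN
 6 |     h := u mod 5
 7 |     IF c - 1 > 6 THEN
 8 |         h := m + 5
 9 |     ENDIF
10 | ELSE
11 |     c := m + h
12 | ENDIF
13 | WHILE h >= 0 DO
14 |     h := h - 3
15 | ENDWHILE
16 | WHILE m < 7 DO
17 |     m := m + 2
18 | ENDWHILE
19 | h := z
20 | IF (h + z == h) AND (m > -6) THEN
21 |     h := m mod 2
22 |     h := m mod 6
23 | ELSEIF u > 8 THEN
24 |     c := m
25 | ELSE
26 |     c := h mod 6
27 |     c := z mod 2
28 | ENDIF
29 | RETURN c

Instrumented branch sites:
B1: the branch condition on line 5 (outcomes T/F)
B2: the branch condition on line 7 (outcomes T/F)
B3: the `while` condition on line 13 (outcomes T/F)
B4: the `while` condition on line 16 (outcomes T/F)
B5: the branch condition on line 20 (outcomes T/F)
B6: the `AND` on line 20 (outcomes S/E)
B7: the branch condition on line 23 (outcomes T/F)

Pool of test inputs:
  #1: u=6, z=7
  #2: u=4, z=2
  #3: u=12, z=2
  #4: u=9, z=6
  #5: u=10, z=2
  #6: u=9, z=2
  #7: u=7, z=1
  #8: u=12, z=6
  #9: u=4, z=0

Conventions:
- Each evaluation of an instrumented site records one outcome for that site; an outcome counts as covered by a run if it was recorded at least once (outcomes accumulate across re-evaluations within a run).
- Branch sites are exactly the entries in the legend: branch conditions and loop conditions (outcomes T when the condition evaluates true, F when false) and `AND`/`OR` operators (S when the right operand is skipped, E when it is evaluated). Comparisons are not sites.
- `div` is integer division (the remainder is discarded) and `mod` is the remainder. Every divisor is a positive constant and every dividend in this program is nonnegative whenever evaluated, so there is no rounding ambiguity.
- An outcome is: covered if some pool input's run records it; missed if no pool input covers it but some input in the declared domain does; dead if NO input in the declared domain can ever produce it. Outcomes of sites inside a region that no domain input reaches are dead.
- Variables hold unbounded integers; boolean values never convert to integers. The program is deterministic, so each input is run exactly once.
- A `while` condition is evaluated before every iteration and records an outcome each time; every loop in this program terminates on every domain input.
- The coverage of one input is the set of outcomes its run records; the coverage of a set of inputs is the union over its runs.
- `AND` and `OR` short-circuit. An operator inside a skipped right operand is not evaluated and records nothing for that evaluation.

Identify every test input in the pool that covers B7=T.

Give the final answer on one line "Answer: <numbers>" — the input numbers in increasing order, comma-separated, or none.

input #1 (u=6, z=7): does not produce B7=T
input #2 (u=4, z=2): does not produce B7=T
input #3 (u=12, z=2): produces B7=T
input #4 (u=9, z=6): produces B7=T
input #5 (u=10, z=2): produces B7=T
input #6 (u=9, z=2): produces B7=T
input #7 (u=7, z=1): does not produce B7=T
input #8 (u=12, z=6): produces B7=T
input #9 (u=4, z=0): does not produce B7=T

Answer: 3, 4, 5, 6, 8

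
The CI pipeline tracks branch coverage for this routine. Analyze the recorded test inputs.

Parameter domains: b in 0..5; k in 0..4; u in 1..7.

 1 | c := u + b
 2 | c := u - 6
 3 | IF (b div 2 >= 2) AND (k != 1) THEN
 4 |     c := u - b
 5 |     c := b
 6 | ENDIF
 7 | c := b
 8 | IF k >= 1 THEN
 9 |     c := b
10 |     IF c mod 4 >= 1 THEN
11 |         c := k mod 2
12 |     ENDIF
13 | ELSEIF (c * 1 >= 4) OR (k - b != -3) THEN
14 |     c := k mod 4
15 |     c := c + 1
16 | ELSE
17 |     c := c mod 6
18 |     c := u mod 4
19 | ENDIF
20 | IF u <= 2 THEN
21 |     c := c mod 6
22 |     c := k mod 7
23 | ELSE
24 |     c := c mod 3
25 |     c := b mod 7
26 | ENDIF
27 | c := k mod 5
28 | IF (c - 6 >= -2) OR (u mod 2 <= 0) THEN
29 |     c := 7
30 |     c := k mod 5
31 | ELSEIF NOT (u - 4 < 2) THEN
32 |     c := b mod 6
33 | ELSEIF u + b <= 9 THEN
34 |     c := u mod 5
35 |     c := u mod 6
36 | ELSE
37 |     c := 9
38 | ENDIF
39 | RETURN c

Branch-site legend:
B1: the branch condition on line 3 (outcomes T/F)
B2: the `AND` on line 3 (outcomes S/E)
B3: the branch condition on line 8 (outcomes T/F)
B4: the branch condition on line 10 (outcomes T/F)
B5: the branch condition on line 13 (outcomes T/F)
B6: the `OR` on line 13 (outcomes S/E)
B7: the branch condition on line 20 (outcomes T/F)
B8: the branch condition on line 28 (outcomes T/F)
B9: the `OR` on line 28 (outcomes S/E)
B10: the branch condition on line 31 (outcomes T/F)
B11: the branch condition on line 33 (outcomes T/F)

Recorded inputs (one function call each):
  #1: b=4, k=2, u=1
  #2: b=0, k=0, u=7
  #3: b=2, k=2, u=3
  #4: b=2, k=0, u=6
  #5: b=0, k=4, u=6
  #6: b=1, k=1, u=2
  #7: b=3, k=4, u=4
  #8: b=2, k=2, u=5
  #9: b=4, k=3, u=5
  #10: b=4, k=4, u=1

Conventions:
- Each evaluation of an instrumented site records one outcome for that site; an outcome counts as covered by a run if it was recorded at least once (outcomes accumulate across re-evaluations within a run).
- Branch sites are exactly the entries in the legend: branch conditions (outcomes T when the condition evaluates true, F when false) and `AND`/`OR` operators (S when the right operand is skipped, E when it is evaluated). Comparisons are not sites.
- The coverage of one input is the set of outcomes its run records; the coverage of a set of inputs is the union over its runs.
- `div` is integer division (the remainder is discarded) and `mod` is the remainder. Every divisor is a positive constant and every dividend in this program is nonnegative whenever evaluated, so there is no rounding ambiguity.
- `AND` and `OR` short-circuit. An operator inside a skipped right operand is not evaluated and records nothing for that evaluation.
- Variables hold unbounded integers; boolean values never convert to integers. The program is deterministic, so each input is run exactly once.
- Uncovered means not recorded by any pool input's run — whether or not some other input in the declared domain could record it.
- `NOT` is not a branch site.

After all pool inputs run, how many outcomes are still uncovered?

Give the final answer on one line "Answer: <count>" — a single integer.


#1 (b=4, k=2, u=1) -> B2->E, B1->T, B3->T, B4->F, B7->T, B9->E, B8->F, B10->F, B11->T; covered: B1=T, B2=E, B3=T, B4=F, B7=T, B8=F, B9=E, B10=F, B11=T
#2 (b=0, k=0, u=7) -> B2->S, B1->F, B3->F, B6->E, B5->T, B7->F, B9->E, B8->F, B10->T; covered: B1=F, B2=S, B3=F, B5=T, B6=E, B7=F, B8=F, B9=E, B10=T
#3 (b=2, k=2, u=3) -> B2->S, B1->F, B3->T, B4->T, B7->F, B9->E, B8->F, B10->F, B11->T; covered: B1=F, B2=S, B3=T, B4=T, B7=F, B8=F, B9=E, B10=F, B11=T
#4 (b=2, k=0, u=6) -> B2->S, B1->F, B3->F, B6->E, B5->T, B7->F, B9->E, B8->T; covered: B1=F, B2=S, B3=F, B5=T, B6=E, B7=F, B8=T, B9=E
#5 (b=0, k=4, u=6) -> B2->S, B1->F, B3->T, B4->F, B7->F, B9->S, B8->T; covered: B1=F, B2=S, B3=T, B4=F, B7=F, B8=T, B9=S
#6 (b=1, k=1, u=2) -> B2->S, B1->F, B3->T, B4->T, B7->T, B9->E, B8->T; covered: B1=F, B2=S, B3=T, B4=T, B7=T, B8=T, B9=E
#7 (b=3, k=4, u=4) -> B2->S, B1->F, B3->T, B4->T, B7->F, B9->S, B8->T; covered: B1=F, B2=S, B3=T, B4=T, B7=F, B8=T, B9=S
#8 (b=2, k=2, u=5) -> B2->S, B1->F, B3->T, B4->T, B7->F, B9->E, B8->F, B10->F, B11->T; covered: B1=F, B2=S, B3=T, B4=T, B7=F, B8=F, B9=E, B10=F, B11=T
#9 (b=4, k=3, u=5) -> B2->E, B1->T, B3->T, B4->F, B7->F, B9->E, B8->F, B10->F, B11->T; covered: B1=T, B2=E, B3=T, B4=F, B7=F, B8=F, B9=E, B10=F, B11=T
#10 (b=4, k=4, u=1) -> B2->E, B1->T, B3->T, B4->F, B7->T, B9->S, B8->T; covered: B1=T, B2=E, B3=T, B4=F, B7=T, B8=T, B9=S
union over the pool: B1=T, B1=F, B2=S, B2=E, B3=T, B3=F, B4=T, B4=F, B5=T, B6=E, B7=T, B7=F, B8=T, B8=F, B9=S, B9=E, B10=T, B10=F, B11=T
uncovered (3 of 22): B5=F, B6=S, B11=F
Answer: 3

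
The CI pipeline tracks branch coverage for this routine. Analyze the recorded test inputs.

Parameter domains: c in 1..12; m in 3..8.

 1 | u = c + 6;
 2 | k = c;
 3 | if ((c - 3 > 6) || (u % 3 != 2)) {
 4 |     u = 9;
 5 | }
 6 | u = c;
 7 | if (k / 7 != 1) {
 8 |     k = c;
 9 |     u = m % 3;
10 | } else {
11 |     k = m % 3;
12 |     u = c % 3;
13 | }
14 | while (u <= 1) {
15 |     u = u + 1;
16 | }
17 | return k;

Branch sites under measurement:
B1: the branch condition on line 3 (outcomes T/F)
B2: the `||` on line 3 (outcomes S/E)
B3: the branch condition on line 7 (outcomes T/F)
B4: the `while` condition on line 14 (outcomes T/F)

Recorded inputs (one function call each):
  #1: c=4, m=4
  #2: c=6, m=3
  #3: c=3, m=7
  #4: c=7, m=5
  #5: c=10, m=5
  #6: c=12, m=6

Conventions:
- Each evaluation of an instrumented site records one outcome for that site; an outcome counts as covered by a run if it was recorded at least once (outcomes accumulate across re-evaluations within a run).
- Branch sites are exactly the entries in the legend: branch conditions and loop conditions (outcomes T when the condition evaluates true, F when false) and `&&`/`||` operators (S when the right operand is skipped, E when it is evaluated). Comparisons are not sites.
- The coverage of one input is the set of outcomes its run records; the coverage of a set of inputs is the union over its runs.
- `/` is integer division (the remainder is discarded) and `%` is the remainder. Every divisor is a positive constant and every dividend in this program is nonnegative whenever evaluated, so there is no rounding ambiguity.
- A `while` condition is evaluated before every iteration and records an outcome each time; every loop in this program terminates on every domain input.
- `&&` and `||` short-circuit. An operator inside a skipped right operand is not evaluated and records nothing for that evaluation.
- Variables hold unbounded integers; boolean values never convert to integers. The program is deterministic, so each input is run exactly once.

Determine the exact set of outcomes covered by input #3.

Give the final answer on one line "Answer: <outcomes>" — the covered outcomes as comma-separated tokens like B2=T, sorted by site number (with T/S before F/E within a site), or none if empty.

Running input #3 (c=3, m=7), event by event:
  B2->E, B1->T, B3->T, B4->T, B4->F
collecting distinct outcomes: B1=T, B2=E, B3=T, B4=T, B4=F

Answer: B1=T, B2=E, B3=T, B4=T, B4=F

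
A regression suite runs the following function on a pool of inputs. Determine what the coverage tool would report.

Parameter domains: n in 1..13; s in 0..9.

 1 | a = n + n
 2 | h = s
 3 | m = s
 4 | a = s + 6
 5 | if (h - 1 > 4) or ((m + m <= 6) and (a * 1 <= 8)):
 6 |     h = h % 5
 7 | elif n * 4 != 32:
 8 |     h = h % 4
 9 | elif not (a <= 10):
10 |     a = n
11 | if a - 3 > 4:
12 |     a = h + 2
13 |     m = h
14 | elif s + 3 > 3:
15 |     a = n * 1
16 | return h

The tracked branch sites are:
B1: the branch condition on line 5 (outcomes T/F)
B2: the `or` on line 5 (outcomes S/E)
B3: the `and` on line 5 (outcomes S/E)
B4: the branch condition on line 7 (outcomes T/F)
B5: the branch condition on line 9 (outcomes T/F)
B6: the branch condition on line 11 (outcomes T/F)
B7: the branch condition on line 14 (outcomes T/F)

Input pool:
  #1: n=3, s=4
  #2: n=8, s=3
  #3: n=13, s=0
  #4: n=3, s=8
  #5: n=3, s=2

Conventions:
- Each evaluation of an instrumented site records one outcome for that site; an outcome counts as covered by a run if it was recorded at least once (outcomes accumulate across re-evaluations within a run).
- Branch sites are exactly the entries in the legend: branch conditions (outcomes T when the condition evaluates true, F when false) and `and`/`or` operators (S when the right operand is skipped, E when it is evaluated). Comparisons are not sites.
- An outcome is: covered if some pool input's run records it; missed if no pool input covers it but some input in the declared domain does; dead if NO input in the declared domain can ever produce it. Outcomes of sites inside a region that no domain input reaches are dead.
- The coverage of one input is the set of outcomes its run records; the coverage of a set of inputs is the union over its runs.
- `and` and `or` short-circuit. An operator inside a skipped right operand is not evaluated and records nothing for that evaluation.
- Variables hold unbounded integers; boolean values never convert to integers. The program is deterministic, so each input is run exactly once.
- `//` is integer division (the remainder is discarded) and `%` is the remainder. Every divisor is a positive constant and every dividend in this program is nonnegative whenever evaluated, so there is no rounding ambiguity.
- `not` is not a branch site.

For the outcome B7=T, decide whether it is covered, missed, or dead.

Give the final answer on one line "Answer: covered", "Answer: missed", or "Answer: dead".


no pool input records B7=T
but domain input (n=1, s=1) does record it -> reachable, so missed
Answer: missed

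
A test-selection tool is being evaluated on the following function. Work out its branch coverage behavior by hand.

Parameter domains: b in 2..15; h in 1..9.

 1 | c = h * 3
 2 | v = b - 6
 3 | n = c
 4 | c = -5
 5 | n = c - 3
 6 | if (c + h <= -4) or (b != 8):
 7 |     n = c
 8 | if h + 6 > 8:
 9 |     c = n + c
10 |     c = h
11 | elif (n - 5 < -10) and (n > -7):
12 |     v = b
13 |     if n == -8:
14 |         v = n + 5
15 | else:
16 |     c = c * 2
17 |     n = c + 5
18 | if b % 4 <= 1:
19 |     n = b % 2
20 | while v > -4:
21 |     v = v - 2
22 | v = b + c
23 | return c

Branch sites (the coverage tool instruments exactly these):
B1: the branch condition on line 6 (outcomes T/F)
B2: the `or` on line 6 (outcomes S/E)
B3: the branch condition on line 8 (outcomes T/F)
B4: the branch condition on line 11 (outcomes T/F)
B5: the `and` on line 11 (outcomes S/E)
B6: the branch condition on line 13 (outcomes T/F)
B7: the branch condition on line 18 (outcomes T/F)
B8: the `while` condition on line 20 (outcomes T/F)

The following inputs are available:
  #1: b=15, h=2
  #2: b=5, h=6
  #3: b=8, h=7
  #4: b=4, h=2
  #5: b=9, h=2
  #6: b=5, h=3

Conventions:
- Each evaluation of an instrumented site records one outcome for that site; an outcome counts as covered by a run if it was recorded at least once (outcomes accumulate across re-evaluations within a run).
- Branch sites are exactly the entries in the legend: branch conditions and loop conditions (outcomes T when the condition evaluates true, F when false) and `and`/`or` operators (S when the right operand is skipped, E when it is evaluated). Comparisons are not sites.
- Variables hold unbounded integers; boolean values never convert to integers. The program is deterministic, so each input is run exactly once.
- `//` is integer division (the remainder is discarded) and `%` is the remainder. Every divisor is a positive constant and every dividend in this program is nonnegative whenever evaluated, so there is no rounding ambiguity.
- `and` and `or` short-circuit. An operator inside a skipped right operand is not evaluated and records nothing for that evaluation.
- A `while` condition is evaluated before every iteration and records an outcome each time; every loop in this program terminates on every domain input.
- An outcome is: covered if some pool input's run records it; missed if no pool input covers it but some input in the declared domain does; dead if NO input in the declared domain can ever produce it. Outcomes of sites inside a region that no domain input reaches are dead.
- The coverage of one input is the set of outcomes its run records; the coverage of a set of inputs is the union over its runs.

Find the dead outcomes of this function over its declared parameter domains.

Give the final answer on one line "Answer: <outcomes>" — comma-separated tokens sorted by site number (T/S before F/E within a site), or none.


exhaustive pass over the 126-input domain:
  B4=T: unreachable across the whole domain -> dead
  B6=T: unreachable across the whole domain -> dead
  B6=F: unreachable across the whole domain -> dead
  reachable outcomes have witnesses, e.g. B1=T (e.g. b=2, h=1), B1=F (e.g. b=8, h=2), B2=S (e.g. b=2, h=1), B2=E (e.g. b=2, h=2)
Answer: B4=T, B6=T, B6=F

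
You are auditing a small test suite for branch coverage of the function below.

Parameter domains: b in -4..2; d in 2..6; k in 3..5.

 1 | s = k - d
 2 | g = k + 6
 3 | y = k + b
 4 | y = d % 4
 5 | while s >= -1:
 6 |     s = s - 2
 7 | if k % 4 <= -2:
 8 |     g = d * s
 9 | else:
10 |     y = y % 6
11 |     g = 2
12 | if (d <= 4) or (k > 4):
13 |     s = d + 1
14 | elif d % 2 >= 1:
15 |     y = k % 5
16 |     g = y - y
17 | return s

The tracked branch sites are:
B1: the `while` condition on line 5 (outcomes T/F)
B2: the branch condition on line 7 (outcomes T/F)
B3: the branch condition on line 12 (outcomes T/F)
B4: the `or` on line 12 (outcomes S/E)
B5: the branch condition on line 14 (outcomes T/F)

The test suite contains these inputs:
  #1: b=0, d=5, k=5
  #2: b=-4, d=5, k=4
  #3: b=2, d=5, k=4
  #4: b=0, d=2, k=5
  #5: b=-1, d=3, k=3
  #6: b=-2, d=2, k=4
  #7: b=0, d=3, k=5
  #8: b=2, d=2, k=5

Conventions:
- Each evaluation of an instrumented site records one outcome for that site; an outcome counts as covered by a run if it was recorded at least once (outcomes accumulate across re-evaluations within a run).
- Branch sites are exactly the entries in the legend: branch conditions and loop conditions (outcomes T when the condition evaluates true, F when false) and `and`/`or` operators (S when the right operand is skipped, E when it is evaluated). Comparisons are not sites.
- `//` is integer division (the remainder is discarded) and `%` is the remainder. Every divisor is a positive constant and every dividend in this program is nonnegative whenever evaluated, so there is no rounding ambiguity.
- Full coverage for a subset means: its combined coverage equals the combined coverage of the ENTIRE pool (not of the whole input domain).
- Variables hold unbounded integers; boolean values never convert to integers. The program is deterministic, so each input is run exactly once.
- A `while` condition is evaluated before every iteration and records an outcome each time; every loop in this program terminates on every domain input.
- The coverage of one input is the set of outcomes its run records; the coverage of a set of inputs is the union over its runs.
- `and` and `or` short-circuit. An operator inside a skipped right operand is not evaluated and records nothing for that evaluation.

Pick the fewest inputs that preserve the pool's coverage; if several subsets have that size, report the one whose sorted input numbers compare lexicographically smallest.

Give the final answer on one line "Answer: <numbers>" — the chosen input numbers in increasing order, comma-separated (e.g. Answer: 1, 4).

input #1, b=0, d=5, k=5: outcomes B1=T, B1=F, B2=F, B3=T, B4=E
input #2, b=-4, d=5, k=4: outcomes B1=T, B1=F, B2=F, B3=F, B4=E, B5=T
input #3, b=2, d=5, k=4: outcomes B1=T, B1=F, B2=F, B3=F, B4=E, B5=T
input #4, b=0, d=2, k=5: outcomes B1=T, B1=F, B2=F, B3=T, B4=S
input #5, b=-1, d=3, k=3: outcomes B1=T, B1=F, B2=F, B3=T, B4=S
input #6, b=-2, d=2, k=4: outcomes B1=T, B1=F, B2=F, B3=T, B4=S
input #7, b=0, d=3, k=5: outcomes B1=T, B1=F, B2=F, B3=T, B4=S
input #8, b=2, d=2, k=5: outcomes B1=T, B1=F, B2=F, B3=T, B4=S
pool-wide coverage (8 outcomes): B1=T, B1=F, B2=F, B3=T, B3=F, B4=S, B4=E, B5=T
checked all size-1 subsets: none covers 8 outcomes (max 6/8)
inputs {2, 4} (size 2) cover everything; no size-2 subset with a lexicographically smaller index list covers all 8

Answer: 2, 4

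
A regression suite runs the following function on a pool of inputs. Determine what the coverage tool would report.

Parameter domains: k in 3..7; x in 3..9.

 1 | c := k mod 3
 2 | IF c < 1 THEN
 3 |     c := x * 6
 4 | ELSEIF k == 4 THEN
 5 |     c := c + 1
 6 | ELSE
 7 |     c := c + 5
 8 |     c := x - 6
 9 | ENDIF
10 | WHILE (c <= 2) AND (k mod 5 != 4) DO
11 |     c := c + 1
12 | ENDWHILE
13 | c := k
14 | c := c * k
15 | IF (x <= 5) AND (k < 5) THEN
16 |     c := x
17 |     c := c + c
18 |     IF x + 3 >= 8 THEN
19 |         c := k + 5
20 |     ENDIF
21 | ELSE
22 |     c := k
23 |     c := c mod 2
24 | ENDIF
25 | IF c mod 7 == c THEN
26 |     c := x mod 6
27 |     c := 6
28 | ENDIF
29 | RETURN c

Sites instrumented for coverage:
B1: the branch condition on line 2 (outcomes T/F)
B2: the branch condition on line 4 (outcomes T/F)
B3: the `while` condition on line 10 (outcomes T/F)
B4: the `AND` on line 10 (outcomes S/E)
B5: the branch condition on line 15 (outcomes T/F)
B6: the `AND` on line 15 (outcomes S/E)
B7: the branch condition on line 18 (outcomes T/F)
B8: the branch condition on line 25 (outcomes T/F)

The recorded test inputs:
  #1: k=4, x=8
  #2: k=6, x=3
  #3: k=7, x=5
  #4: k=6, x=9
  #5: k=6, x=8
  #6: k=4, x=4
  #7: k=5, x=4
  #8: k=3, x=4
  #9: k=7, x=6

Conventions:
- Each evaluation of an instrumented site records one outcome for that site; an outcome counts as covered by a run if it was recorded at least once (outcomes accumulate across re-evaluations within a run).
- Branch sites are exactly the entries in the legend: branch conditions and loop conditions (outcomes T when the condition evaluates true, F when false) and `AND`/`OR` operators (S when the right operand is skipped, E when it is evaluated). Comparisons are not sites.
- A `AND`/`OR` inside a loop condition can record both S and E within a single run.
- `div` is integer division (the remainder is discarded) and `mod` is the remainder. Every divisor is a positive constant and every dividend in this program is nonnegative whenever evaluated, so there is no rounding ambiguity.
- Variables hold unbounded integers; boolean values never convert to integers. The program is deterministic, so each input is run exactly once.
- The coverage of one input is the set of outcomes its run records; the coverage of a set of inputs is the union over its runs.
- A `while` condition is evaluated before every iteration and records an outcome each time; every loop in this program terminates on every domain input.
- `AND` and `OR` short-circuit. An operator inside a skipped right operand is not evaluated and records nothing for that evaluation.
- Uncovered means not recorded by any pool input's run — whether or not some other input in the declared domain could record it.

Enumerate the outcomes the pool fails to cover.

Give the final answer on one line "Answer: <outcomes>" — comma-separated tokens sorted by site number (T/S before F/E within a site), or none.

input #1, k=4, x=8: outcomes B1=F, B2=T, B3=F, B4=E, B5=F, B6=S, B8=T
input #2, k=6, x=3: outcomes B1=T, B3=F, B4=S, B5=F, B6=E, B8=T
input #3, k=7, x=5: outcomes B1=F, B2=F, B3=T, B3=F, B4=S, B4=E, B5=F, B6=E, B8=T
input #4, k=6, x=9: outcomes B1=T, B3=F, B4=S, B5=F, B6=S, B8=T
input #5, k=6, x=8: outcomes B1=T, B3=F, B4=S, B5=F, B6=S, B8=T
input #6, k=4, x=4: outcomes B1=F, B2=T, B3=F, B4=E, B5=T, B6=E, B7=F, B8=F
input #7, k=5, x=4: outcomes B1=F, B2=F, B3=T, B3=F, B4=S, B4=E, B5=F, B6=E, B8=T
input #8, k=3, x=4: outcomes B1=T, B3=F, B4=S, B5=T, B6=E, B7=F, B8=F
input #9, k=7, x=6: outcomes B1=F, B2=F, B3=T, B3=F, B4=S, B4=E, B5=F, B6=S, B8=T
union over the pool: B1=T, B1=F, B2=T, B2=F, B3=T, B3=F, B4=S, B4=E, B5=T, B5=F, B6=S, B6=E, B7=F, B8=T, B8=F
uncovered (1 of 16): B7=T

Answer: B7=T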